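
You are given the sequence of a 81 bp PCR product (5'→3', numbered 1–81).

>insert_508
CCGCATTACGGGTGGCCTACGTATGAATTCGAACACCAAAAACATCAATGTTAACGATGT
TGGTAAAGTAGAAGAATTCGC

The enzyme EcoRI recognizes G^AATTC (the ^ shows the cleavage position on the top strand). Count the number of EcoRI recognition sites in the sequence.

2

GAATTC occurs starting at positions 25, 74.
EcoRI cuts at 2 sites.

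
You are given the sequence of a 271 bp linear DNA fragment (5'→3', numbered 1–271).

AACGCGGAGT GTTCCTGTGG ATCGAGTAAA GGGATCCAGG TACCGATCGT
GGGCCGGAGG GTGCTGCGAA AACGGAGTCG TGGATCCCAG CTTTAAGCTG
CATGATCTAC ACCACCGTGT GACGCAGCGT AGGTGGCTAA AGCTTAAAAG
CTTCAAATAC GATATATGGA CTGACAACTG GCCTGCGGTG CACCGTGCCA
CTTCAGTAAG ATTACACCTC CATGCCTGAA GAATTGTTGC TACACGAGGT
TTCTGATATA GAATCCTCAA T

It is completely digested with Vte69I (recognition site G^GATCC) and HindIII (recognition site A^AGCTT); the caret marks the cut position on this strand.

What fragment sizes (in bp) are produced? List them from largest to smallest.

123, 58, 50, 32, 8 bp

Vte69I sites (GGATCC) start at positions 32, 82.
Vte69I cuts after the first base of each site, so after positions 32, 82.
HindIII sites (AAGCTT) start at positions 140, 148.
HindIII cuts after the first base of each site, so after positions 140, 148.
Combined cut positions: 32, 82, 140, 148.
Linear molecule, 4 cuts → 5 fragments:
  1–32 → 32 bp
  33–82 → 50 bp
  83–140 → 58 bp
  141–148 → 8 bp
  149–271 → 123 bp
Sorted largest to smallest: 123, 58, 50, 32, 8 bp.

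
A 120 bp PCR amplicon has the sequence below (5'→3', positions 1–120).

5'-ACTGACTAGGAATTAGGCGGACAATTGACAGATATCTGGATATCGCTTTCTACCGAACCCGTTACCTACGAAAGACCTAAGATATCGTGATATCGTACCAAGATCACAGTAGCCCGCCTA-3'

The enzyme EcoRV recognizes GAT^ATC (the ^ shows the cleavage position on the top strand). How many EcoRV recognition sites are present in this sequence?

4

GATATC occurs starting at positions 31, 39, 81, 89.
EcoRV cuts at 4 sites.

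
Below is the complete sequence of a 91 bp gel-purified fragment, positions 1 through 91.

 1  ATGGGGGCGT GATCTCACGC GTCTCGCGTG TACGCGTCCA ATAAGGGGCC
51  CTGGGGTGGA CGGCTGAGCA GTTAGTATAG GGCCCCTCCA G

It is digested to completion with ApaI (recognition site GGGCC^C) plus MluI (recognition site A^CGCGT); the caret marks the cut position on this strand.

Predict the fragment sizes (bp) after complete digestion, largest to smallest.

34, 18, 17, 15, 7 bp

ApaI sites (GGGCCC) start at positions 46, 80.
ApaI cuts after base 5 of each site (before the last base), so after positions 50, 84.
MluI sites (ACGCGT) start at positions 17, 32.
MluI cuts after the first base of each site, so after positions 17, 32.
Combined cut positions: 17, 32, 50, 84.
Linear molecule, 4 cuts → 5 fragments:
  1–17 → 17 bp
  18–32 → 15 bp
  33–50 → 18 bp
  51–84 → 34 bp
  85–91 → 7 bp
Sorted largest to smallest: 34, 18, 17, 15, 7 bp.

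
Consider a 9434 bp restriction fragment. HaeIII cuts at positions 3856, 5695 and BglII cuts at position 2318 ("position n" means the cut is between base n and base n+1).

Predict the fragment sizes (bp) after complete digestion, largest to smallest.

3739, 2318, 1839, 1538 bp

Combined cut positions (sorted): 2318, 3856, 5695.
Linear molecule, 3 cuts → 4 fragments:
  2318 − 0 = 2318 bp
  3856 − 2318 = 1538 bp
  5695 − 3856 = 1839 bp
  9434 − 5695 = 3739 bp
Sorted largest to smallest: 3739, 2318, 1839, 1538 bp.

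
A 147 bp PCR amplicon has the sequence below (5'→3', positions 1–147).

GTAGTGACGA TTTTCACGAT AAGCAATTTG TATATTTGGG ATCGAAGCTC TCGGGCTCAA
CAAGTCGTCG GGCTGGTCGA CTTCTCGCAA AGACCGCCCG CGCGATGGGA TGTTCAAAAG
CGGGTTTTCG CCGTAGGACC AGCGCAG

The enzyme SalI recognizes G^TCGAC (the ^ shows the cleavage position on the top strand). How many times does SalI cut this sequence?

GTCGAC occurs starting at position 76.
SalI cuts at 1 site.

1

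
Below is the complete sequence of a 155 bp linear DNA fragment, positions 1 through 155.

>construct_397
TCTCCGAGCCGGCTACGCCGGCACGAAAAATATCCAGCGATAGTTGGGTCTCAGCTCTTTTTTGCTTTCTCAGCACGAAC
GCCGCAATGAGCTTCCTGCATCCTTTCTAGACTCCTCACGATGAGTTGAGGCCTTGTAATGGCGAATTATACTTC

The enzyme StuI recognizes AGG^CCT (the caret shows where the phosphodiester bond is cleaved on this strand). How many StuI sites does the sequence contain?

1

AGGCCT occurs starting at position 129.
StuI cuts at 1 site.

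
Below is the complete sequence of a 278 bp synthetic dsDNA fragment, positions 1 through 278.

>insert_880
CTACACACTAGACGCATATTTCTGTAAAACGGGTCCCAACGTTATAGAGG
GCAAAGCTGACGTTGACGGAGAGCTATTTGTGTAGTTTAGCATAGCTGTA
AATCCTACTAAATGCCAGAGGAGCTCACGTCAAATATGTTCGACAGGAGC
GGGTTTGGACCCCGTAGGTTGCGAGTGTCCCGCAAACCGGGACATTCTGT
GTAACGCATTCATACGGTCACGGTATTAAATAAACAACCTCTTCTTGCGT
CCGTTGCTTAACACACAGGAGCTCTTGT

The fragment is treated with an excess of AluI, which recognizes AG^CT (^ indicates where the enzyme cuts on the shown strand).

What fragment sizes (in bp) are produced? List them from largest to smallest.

148, 56, 28, 22, 17, 7 bp

AluI sites (AGCT) start at positions 55, 72, 94, 122, 270.
AluI cuts after base 2 of each site, so after positions 56, 73, 95, 123, 271.
Linear molecule, 5 cuts → 6 fragments:
  1–56 → 56 bp
  57–73 → 17 bp
  74–95 → 22 bp
  96–123 → 28 bp
  124–271 → 148 bp
  272–278 → 7 bp
Sorted largest to smallest: 148, 56, 28, 22, 17, 7 bp.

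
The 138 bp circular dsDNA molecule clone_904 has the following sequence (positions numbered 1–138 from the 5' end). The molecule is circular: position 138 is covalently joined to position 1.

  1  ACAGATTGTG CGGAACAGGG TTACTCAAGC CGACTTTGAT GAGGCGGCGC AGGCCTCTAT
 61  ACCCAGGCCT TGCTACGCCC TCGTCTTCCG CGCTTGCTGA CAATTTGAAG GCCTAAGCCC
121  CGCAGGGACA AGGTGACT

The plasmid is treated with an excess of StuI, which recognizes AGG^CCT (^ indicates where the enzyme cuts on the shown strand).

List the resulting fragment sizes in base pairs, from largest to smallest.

StuI sites (AGGCCT) start at positions 51, 65, 109.
StuI cuts after base 3 of each site, so after positions 53, 67, 111.
Circular molecule, 3 cuts → 3 fragments:
  54–67 → 14 bp
  68–111 → 44 bp
  112–138 then 1–53 → 27 + 53 = 80 bp
Sorted largest to smallest: 80, 44, 14 bp.

80, 44, 14 bp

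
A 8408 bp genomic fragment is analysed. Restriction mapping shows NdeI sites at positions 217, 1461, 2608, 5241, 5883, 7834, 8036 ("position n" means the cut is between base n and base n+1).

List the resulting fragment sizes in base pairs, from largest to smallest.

Linear molecule, 7 cuts → 8 fragments:
  217 − 0 = 217 bp
  1461 − 217 = 1244 bp
  2608 − 1461 = 1147 bp
  5241 − 2608 = 2633 bp
  5883 − 5241 = 642 bp
  7834 − 5883 = 1951 bp
  8036 − 7834 = 202 bp
  8408 − 8036 = 372 bp
Sorted largest to smallest: 2633, 1951, 1244, 1147, 642, 372, 217, 202 bp.

2633, 1951, 1244, 1147, 642, 372, 217, 202 bp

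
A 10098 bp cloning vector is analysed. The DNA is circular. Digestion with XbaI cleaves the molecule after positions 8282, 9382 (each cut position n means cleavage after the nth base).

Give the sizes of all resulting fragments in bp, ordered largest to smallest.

Circular molecule, 2 cuts → 2 fragments:
  9382 − 8282 = 1100 bp
  wrap: 10098 − 9382 + 8282 = 8998 bp
Sorted largest to smallest: 8998, 1100 bp.

8998, 1100 bp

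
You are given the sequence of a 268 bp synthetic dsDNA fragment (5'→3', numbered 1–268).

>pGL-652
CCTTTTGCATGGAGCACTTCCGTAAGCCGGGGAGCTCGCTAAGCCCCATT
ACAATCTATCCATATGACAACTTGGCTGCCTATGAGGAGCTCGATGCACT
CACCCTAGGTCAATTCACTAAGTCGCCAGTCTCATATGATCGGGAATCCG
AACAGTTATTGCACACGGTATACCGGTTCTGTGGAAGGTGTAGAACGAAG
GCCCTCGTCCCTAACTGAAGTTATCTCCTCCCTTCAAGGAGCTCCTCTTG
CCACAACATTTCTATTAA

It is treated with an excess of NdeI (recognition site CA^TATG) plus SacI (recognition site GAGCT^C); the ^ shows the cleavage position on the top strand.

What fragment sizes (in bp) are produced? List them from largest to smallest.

109, 43, 36, 29, 26, 25 bp

NdeI sites (CATATG) start at positions 61, 133.
NdeI cuts after base 2 of each site, so after positions 62, 134.
SacI sites (GAGCTC) start at positions 32, 87, 239.
SacI cuts after base 5 of each site (before the last base), so after positions 36, 91, 243.
Combined cut positions: 36, 62, 91, 134, 243.
Linear molecule, 5 cuts → 6 fragments:
  1–36 → 36 bp
  37–62 → 26 bp
  63–91 → 29 bp
  92–134 → 43 bp
  135–243 → 109 bp
  244–268 → 25 bp
Sorted largest to smallest: 109, 43, 36, 29, 26, 25 bp.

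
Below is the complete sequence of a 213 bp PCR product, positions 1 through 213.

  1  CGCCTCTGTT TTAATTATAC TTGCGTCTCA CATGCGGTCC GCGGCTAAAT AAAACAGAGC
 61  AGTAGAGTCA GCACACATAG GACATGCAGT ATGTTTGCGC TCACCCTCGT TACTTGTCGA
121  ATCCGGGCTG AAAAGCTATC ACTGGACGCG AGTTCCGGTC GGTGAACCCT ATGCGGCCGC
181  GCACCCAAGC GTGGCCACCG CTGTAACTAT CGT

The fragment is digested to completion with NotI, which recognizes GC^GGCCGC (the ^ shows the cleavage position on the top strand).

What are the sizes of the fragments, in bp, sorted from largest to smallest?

The NotI site (GCGGCCGC) starts at position 173.
NotI cuts after base 2 of each site, so after position 174.
Linear molecule, 1 cut → 2 fragments:
  1–174 → 174 bp
  175–213 → 39 bp
Sorted largest to smallest: 174, 39 bp.

174, 39 bp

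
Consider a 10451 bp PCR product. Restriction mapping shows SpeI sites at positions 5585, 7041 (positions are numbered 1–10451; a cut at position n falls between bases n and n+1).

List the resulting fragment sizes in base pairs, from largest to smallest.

5585, 3410, 1456 bp

Linear molecule, 2 cuts → 3 fragments:
  5585 − 0 = 5585 bp
  7041 − 5585 = 1456 bp
  10451 − 7041 = 3410 bp
Sorted largest to smallest: 5585, 3410, 1456 bp.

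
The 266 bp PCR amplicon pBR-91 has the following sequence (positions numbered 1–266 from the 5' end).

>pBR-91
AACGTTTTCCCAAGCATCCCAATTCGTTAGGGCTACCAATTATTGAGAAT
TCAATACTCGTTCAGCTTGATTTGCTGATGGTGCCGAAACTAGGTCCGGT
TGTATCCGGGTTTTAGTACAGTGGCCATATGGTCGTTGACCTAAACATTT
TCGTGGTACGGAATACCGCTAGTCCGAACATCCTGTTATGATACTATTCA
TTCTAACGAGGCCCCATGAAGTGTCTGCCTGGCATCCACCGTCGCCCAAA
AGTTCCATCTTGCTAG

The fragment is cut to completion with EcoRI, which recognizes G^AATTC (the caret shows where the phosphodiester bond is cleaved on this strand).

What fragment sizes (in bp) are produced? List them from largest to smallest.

219, 47 bp

The EcoRI site (GAATTC) starts at position 47.
EcoRI cuts after the first base of each site, so after position 47.
Linear molecule, 1 cut → 2 fragments:
  1–47 → 47 bp
  48–266 → 219 bp
Sorted largest to smallest: 219, 47 bp.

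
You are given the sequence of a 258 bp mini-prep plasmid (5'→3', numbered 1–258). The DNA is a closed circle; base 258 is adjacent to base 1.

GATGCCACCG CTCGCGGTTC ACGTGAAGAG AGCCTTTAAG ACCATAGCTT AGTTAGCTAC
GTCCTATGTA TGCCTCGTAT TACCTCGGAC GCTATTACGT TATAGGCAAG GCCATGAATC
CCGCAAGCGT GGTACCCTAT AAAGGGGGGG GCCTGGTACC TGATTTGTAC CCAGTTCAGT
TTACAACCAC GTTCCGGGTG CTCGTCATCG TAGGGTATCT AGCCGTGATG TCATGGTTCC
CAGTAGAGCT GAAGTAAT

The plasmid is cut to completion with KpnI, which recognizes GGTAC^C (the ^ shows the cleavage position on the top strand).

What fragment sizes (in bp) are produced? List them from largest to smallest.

KpnI sites (GGTACC) start at positions 131, 155.
KpnI cuts after base 5 of each site (before the last base), so after positions 135, 159.
Circular molecule, 2 cuts → 2 fragments:
  136–159 → 24 bp
  160–258 then 1–135 → 99 + 135 = 234 bp
Sorted largest to smallest: 234, 24 bp.

234, 24 bp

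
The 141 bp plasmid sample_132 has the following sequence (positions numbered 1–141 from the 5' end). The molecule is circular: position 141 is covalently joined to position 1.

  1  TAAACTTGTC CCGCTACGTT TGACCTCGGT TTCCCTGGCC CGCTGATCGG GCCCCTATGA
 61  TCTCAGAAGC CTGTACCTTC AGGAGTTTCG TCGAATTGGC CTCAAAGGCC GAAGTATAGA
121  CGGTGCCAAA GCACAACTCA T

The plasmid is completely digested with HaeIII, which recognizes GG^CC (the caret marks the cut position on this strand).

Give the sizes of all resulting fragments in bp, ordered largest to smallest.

HaeIII sites (GGCC) start at positions 37, 50, 98, 107.
HaeIII cuts after base 2 of each site, so after positions 38, 51, 99, 108.
Circular molecule, 4 cuts → 4 fragments:
  39–51 → 13 bp
  52–99 → 48 bp
  100–108 → 9 bp
  109–141 then 1–38 → 33 + 38 = 71 bp
Sorted largest to smallest: 71, 48, 13, 9 bp.

71, 48, 13, 9 bp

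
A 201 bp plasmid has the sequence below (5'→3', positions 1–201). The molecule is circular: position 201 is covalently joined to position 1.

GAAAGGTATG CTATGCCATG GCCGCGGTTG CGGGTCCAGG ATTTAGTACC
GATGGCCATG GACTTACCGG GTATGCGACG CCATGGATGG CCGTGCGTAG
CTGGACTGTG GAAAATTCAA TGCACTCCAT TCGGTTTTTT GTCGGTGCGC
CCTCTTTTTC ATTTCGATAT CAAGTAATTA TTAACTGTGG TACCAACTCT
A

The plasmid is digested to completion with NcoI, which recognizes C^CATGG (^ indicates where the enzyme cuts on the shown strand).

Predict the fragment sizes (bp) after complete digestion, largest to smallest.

136, 40, 25 bp

NcoI sites (CCATGG) start at positions 16, 56, 81.
NcoI cuts after the first base of each site, so after positions 16, 56, 81.
Circular molecule, 3 cuts → 3 fragments:
  17–56 → 40 bp
  57–81 → 25 bp
  82–201 then 1–16 → 120 + 16 = 136 bp
Sorted largest to smallest: 136, 40, 25 bp.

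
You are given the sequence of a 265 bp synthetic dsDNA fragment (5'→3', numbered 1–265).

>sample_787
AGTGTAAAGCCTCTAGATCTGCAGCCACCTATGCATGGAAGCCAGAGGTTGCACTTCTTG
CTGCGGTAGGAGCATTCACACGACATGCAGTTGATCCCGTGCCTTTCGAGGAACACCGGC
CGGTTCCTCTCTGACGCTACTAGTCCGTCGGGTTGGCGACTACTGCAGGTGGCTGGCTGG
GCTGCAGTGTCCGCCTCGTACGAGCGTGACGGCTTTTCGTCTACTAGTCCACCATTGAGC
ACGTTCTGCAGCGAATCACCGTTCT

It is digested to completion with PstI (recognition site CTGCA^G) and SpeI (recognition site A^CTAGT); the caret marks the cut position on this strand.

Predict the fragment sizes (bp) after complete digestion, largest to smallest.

PstI sites (CTGCAG) start at positions 19, 163, 182, 246.
PstI cuts after base 5 of each site (before the last base), so after positions 23, 167, 186, 250.
SpeI sites (ACTAGT) start at positions 139, 223.
SpeI cuts after the first base of each site, so after positions 139, 223.
Combined cut positions: 23, 139, 167, 186, 223, 250.
Linear molecule, 6 cuts → 7 fragments:
  1–23 → 23 bp
  24–139 → 116 bp
  140–167 → 28 bp
  168–186 → 19 bp
  187–223 → 37 bp
  224–250 → 27 bp
  251–265 → 15 bp
Sorted largest to smallest: 116, 37, 28, 27, 23, 19, 15 bp.

116, 37, 28, 27, 23, 19, 15 bp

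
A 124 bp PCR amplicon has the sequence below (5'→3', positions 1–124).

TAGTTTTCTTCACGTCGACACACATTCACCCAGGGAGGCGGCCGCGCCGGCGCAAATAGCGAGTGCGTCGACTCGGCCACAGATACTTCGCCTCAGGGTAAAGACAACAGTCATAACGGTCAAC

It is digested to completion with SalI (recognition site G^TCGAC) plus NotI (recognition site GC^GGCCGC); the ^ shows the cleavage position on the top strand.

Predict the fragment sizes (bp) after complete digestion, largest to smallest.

57, 28, 25, 14 bp

SalI sites (GTCGAC) start at positions 14, 67.
SalI cuts after the first base of each site, so after positions 14, 67.
The NotI site (GCGGCCGC) starts at position 38.
NotI cuts after base 2 of each site, so after position 39.
Combined cut positions: 14, 39, 67.
Linear molecule, 3 cuts → 4 fragments:
  1–14 → 14 bp
  15–39 → 25 bp
  40–67 → 28 bp
  68–124 → 57 bp
Sorted largest to smallest: 57, 28, 25, 14 bp.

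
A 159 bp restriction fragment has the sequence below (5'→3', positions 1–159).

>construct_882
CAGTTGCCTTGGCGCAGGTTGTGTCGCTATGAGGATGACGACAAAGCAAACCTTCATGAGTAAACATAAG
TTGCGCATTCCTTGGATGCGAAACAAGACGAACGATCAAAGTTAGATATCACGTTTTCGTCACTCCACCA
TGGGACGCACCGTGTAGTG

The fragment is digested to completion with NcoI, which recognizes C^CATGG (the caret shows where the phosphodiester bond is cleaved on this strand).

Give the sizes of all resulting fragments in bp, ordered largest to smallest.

The NcoI site (CCATGG) starts at position 138.
NcoI cuts after the first base of each site, so after position 138.
Linear molecule, 1 cut → 2 fragments:
  1–138 → 138 bp
  139–159 → 21 bp
Sorted largest to smallest: 138, 21 bp.

138, 21 bp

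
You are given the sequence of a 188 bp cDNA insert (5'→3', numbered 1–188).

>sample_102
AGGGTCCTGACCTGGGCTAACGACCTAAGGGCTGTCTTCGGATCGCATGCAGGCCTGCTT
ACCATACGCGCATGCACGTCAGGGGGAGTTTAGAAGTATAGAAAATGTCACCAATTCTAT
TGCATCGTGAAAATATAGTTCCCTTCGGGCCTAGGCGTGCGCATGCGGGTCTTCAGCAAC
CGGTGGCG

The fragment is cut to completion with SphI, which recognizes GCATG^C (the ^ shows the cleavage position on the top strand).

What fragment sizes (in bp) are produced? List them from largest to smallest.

91, 49, 25, 23 bp

SphI sites (GCATGC) start at positions 45, 70, 161.
SphI cuts after base 5 of each site (before the last base), so after positions 49, 74, 165.
Linear molecule, 3 cuts → 4 fragments:
  1–49 → 49 bp
  50–74 → 25 bp
  75–165 → 91 bp
  166–188 → 23 bp
Sorted largest to smallest: 91, 49, 25, 23 bp.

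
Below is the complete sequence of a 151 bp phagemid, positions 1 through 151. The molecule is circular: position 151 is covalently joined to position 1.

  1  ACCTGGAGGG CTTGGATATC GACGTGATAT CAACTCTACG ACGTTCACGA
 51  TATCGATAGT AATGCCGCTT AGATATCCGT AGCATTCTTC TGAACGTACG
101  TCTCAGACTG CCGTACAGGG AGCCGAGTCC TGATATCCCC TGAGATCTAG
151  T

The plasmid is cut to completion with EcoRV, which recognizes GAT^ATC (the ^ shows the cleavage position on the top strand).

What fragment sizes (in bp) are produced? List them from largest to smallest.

60, 34, 23, 23, 11 bp

EcoRV sites (GATATC) start at positions 15, 26, 49, 72, 132.
EcoRV cuts after base 3 of each site, so after positions 17, 28, 51, 74, 134.
Circular molecule, 5 cuts → 5 fragments:
  18–28 → 11 bp
  29–51 → 23 bp
  52–74 → 23 bp
  75–134 → 60 bp
  135–151 then 1–17 → 17 + 17 = 34 bp
Sorted largest to smallest: 60, 34, 23, 23, 11 bp.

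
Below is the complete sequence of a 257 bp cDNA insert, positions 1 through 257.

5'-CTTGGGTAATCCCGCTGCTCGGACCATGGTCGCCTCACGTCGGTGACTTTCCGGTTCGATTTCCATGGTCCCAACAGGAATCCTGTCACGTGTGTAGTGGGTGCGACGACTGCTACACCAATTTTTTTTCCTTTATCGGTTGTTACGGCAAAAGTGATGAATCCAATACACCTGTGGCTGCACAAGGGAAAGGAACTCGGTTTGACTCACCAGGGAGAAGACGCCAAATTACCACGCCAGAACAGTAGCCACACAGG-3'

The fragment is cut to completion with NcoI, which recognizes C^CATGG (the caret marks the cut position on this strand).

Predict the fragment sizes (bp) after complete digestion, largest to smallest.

NcoI sites (CCATGG) start at positions 24, 63.
NcoI cuts after the first base of each site, so after positions 24, 63.
Linear molecule, 2 cuts → 3 fragments:
  1–24 → 24 bp
  25–63 → 39 bp
  64–257 → 194 bp
Sorted largest to smallest: 194, 39, 24 bp.

194, 39, 24 bp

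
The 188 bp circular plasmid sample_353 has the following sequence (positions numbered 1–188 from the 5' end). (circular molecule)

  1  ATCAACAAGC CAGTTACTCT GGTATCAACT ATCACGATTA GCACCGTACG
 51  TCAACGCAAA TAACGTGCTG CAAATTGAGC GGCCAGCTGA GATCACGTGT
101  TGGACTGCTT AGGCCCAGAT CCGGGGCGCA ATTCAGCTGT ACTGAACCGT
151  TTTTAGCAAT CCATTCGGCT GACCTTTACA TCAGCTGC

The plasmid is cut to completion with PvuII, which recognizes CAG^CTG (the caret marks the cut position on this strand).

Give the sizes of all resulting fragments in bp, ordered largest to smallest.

PvuII sites (CAGCTG) start at positions 84, 134, 182.
PvuII cuts after base 3 of each site, so after positions 86, 136, 184.
Circular molecule, 3 cuts → 3 fragments:
  87–136 → 50 bp
  137–184 → 48 bp
  185–188 then 1–86 → 4 + 86 = 90 bp
Sorted largest to smallest: 90, 50, 48 bp.

90, 50, 48 bp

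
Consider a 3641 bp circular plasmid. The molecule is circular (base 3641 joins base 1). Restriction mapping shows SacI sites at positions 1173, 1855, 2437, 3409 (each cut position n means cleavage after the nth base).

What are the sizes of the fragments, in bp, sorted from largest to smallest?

1405, 972, 682, 582 bp

Circular molecule, 4 cuts → 4 fragments:
  1855 − 1173 = 682 bp
  2437 − 1855 = 582 bp
  3409 − 2437 = 972 bp
  wrap: 3641 − 3409 + 1173 = 1405 bp
Sorted largest to smallest: 1405, 972, 682, 582 bp.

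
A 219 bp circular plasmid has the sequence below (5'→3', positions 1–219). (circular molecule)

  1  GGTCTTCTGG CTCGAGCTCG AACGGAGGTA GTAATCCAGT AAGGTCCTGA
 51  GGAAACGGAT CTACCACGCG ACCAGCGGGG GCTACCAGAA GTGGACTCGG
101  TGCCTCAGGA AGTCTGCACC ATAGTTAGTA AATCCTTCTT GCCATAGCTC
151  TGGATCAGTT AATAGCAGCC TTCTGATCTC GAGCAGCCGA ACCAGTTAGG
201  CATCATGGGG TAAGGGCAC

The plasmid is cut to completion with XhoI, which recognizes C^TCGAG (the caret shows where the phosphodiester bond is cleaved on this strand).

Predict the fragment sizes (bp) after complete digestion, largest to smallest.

167, 52 bp

XhoI sites (CTCGAG) start at positions 11, 178.
XhoI cuts after the first base of each site, so after positions 11, 178.
Circular molecule, 2 cuts → 2 fragments:
  12–178 → 167 bp
  179–219 then 1–11 → 41 + 11 = 52 bp
Sorted largest to smallest: 167, 52 bp.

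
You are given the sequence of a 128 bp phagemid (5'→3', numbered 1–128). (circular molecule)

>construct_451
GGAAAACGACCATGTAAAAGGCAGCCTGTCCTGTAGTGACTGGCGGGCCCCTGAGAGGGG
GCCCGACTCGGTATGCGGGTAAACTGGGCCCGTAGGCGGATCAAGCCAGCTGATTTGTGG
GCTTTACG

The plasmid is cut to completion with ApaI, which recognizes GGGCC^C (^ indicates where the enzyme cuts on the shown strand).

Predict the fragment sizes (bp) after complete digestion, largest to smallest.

ApaI sites (GGGCCC) start at positions 45, 59, 86.
ApaI cuts after base 5 of each site (before the last base), so after positions 49, 63, 90.
Circular molecule, 3 cuts → 3 fragments:
  50–63 → 14 bp
  64–90 → 27 bp
  91–128 then 1–49 → 38 + 49 = 87 bp
Sorted largest to smallest: 87, 27, 14 bp.

87, 27, 14 bp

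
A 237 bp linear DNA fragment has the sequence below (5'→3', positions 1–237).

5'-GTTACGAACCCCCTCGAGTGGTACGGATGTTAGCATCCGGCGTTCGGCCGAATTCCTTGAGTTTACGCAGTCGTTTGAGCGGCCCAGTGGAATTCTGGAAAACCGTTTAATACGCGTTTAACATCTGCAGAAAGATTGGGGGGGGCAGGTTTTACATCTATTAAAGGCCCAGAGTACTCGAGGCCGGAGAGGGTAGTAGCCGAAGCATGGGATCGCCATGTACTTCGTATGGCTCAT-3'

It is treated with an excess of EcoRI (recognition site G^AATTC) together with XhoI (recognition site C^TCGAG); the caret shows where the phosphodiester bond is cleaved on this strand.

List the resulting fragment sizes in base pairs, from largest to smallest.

EcoRI sites (GAATTC) start at positions 50, 90.
EcoRI cuts after the first base of each site, so after positions 50, 90.
XhoI sites (CTCGAG) start at positions 13, 177.
XhoI cuts after the first base of each site, so after positions 13, 177.
Combined cut positions: 13, 50, 90, 177.
Linear molecule, 4 cuts → 5 fragments:
  1–13 → 13 bp
  14–50 → 37 bp
  51–90 → 40 bp
  91–177 → 87 bp
  178–237 → 60 bp
Sorted largest to smallest: 87, 60, 40, 37, 13 bp.

87, 60, 40, 37, 13 bp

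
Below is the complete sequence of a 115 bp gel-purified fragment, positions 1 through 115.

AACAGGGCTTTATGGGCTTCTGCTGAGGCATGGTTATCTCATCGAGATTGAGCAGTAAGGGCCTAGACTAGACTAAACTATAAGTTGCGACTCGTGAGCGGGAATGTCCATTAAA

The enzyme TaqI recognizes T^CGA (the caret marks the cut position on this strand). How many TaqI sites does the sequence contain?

TCGA occurs starting at position 42.
TaqI cuts at 1 site.

1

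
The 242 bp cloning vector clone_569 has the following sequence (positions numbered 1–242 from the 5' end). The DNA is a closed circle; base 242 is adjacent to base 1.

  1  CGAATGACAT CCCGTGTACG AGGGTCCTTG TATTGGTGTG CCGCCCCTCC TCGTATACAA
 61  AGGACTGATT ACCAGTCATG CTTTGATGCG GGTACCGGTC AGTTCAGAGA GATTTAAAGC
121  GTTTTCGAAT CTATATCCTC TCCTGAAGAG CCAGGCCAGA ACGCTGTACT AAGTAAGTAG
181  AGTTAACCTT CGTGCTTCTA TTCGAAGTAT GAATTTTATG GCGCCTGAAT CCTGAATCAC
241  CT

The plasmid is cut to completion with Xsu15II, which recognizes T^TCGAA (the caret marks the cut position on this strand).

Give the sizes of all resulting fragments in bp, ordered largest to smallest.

165, 77 bp

Xsu15II sites (TTCGAA) start at positions 124, 201.
Xsu15II cuts after the first base of each site, so after positions 124, 201.
Circular molecule, 2 cuts → 2 fragments:
  125–201 → 77 bp
  202–242 then 1–124 → 41 + 124 = 165 bp
Sorted largest to smallest: 165, 77 bp.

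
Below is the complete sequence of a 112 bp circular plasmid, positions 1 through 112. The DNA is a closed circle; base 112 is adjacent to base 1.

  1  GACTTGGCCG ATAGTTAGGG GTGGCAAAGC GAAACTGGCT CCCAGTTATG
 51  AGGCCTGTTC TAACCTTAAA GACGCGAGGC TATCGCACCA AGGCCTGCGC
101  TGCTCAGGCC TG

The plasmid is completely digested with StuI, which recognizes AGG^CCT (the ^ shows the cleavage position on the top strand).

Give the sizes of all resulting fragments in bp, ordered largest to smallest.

StuI sites (AGGCCT) start at positions 51, 91, 106.
StuI cuts after base 3 of each site, so after positions 53, 93, 108.
Circular molecule, 3 cuts → 3 fragments:
  54–93 → 40 bp
  94–108 → 15 bp
  109–112 then 1–53 → 4 + 53 = 57 bp
Sorted largest to smallest: 57, 40, 15 bp.

57, 40, 15 bp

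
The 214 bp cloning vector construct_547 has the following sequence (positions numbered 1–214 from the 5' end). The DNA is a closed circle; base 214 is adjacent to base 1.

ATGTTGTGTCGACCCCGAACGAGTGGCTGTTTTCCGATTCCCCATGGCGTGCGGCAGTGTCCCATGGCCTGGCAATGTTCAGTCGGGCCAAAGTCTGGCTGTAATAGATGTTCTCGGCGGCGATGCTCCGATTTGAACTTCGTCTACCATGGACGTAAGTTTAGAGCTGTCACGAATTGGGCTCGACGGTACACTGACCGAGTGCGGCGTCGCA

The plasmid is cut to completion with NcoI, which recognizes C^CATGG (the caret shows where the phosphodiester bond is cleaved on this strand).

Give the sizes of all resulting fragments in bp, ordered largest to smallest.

NcoI sites (CCATGG) start at positions 42, 62, 147.
NcoI cuts after the first base of each site, so after positions 42, 62, 147.
Circular molecule, 3 cuts → 3 fragments:
  43–62 → 20 bp
  63–147 → 85 bp
  148–214 then 1–42 → 67 + 42 = 109 bp
Sorted largest to smallest: 109, 85, 20 bp.

109, 85, 20 bp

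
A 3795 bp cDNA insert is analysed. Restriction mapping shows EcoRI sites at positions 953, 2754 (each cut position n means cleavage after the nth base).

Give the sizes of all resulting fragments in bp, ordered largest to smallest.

1801, 1041, 953 bp

Linear molecule, 2 cuts → 3 fragments:
  953 − 0 = 953 bp
  2754 − 953 = 1801 bp
  3795 − 2754 = 1041 bp
Sorted largest to smallest: 1801, 1041, 953 bp.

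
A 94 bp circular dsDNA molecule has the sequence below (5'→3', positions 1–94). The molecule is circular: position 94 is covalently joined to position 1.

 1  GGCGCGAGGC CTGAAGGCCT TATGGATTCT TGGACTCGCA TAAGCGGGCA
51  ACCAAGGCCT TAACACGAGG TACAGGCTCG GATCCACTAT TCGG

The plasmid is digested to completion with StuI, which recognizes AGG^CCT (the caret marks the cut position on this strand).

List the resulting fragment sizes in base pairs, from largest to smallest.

StuI sites (AGGCCT) start at positions 7, 15, 55.
StuI cuts after base 3 of each site, so after positions 9, 17, 57.
Circular molecule, 3 cuts → 3 fragments:
  10–17 → 8 bp
  18–57 → 40 bp
  58–94 then 1–9 → 37 + 9 = 46 bp
Sorted largest to smallest: 46, 40, 8 bp.

46, 40, 8 bp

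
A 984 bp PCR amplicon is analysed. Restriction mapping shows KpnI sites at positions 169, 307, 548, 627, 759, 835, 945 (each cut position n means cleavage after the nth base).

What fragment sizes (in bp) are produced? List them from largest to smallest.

241, 169, 138, 132, 110, 79, 76, 39 bp

Linear molecule, 7 cuts → 8 fragments:
  169 − 0 = 169 bp
  307 − 169 = 138 bp
  548 − 307 = 241 bp
  627 − 548 = 79 bp
  759 − 627 = 132 bp
  835 − 759 = 76 bp
  945 − 835 = 110 bp
  984 − 945 = 39 bp
Sorted largest to smallest: 241, 169, 138, 132, 110, 79, 76, 39 bp.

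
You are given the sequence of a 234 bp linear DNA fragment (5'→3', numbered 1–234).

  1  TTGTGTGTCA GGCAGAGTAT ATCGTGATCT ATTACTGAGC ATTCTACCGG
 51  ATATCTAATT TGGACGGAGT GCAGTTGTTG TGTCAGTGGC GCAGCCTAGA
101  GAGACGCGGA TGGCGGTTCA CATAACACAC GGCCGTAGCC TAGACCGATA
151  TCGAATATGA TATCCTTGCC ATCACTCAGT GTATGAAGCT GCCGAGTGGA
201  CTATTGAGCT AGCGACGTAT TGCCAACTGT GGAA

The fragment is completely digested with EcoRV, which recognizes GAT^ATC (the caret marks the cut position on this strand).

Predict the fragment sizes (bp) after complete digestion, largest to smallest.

97, 73, 52, 12 bp

EcoRV sites (GATATC) start at positions 50, 147, 159.
EcoRV cuts after base 3 of each site, so after positions 52, 149, 161.
Linear molecule, 3 cuts → 4 fragments:
  1–52 → 52 bp
  53–149 → 97 bp
  150–161 → 12 bp
  162–234 → 73 bp
Sorted largest to smallest: 97, 73, 52, 12 bp.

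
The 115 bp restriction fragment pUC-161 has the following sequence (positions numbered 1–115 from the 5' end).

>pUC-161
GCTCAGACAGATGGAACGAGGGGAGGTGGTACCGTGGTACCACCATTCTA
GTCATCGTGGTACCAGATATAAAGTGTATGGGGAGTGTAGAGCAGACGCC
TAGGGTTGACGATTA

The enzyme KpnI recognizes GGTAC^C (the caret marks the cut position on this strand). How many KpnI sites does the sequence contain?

GGTACC occurs starting at positions 28, 36, 59.
KpnI cuts at 3 sites.

3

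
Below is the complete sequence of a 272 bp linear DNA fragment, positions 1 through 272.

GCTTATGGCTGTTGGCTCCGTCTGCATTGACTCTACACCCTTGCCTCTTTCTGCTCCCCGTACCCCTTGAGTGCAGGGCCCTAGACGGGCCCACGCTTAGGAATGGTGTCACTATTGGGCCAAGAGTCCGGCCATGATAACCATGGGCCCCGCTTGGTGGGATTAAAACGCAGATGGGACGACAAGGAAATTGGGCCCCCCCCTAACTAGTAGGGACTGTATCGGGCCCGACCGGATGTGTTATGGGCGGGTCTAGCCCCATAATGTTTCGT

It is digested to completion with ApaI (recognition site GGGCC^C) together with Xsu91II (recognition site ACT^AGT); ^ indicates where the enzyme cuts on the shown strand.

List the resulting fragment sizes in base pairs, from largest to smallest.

ApaI sites (GGGCCC) start at positions 76, 87, 145, 193, 224.
ApaI cuts after base 5 of each site (before the last base), so after positions 80, 91, 149, 197, 228.
The Xsu91II site (ACTAGT) starts at position 206.
Xsu91II cuts after base 3 of each site, so after position 208.
Combined cut positions: 80, 91, 149, 197, 208, 228.
Linear molecule, 6 cuts → 7 fragments:
  1–80 → 80 bp
  81–91 → 11 bp
  92–149 → 58 bp
  150–197 → 48 bp
  198–208 → 11 bp
  209–228 → 20 bp
  229–272 → 44 bp
Sorted largest to smallest: 80, 58, 48, 44, 20, 11, 11 bp.

80, 58, 48, 44, 20, 11, 11 bp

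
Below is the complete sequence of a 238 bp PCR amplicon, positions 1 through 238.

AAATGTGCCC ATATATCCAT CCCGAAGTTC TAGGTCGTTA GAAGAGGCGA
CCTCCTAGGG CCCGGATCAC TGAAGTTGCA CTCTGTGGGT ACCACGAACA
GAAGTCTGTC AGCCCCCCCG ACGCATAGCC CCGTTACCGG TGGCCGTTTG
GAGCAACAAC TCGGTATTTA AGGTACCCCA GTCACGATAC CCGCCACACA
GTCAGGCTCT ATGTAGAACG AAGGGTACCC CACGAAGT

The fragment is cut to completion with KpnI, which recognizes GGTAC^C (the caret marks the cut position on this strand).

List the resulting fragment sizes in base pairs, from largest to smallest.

KpnI sites (GGTACC) start at positions 88, 172, 224.
KpnI cuts after base 5 of each site (before the last base), so after positions 92, 176, 228.
Linear molecule, 3 cuts → 4 fragments:
  1–92 → 92 bp
  93–176 → 84 bp
  177–228 → 52 bp
  229–238 → 10 bp
Sorted largest to smallest: 92, 84, 52, 10 bp.

92, 84, 52, 10 bp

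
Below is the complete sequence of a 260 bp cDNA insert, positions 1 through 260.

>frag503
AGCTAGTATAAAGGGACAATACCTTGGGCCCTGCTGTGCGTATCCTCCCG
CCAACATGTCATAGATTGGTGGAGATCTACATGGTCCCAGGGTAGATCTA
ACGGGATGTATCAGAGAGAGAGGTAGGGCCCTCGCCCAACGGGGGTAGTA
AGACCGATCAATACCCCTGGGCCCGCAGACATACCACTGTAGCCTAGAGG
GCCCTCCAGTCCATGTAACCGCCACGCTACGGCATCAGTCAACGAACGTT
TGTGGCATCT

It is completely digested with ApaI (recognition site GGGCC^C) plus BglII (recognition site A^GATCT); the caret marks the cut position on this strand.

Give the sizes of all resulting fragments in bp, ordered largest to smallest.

57, 43, 43, 36, 30, 30, 21 bp

ApaI sites (GGGCCC) start at positions 26, 126, 169, 199.
ApaI cuts after base 5 of each site (before the last base), so after positions 30, 130, 173, 203.
BglII sites (AGATCT) start at positions 73, 94.
BglII cuts after the first base of each site, so after positions 73, 94.
Combined cut positions: 30, 73, 94, 130, 173, 203.
Linear molecule, 6 cuts → 7 fragments:
  1–30 → 30 bp
  31–73 → 43 bp
  74–94 → 21 bp
  95–130 → 36 bp
  131–173 → 43 bp
  174–203 → 30 bp
  204–260 → 57 bp
Sorted largest to smallest: 57, 43, 43, 36, 30, 30, 21 bp.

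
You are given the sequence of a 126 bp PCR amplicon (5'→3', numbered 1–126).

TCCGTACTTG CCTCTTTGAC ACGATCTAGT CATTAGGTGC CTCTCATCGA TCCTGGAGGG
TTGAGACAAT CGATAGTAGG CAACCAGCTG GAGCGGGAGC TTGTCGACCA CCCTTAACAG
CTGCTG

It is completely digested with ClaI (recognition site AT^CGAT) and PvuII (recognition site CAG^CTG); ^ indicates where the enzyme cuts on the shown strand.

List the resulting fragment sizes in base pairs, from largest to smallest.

ClaI sites (ATCGAT) start at positions 46, 69.
ClaI cuts after base 2 of each site, so after positions 47, 70.
PvuII sites (CAGCTG) start at positions 85, 118.
PvuII cuts after base 3 of each site, so after positions 87, 120.
Combined cut positions: 47, 70, 87, 120.
Linear molecule, 4 cuts → 5 fragments:
  1–47 → 47 bp
  48–70 → 23 bp
  71–87 → 17 bp
  88–120 → 33 bp
  121–126 → 6 bp
Sorted largest to smallest: 47, 33, 23, 17, 6 bp.

47, 33, 23, 17, 6 bp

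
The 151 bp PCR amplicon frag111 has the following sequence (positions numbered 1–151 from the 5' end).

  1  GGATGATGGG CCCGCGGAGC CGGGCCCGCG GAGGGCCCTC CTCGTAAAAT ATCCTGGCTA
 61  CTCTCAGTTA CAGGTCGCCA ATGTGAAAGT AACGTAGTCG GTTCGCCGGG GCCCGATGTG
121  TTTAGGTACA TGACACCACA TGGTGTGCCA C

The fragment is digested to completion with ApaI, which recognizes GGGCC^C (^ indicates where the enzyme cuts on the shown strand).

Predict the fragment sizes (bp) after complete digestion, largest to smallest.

76, 38, 14, 12, 11 bp

ApaI sites (GGGCCC) start at positions 8, 22, 33, 109.
ApaI cuts after base 5 of each site (before the last base), so after positions 12, 26, 37, 113.
Linear molecule, 4 cuts → 5 fragments:
  1–12 → 12 bp
  13–26 → 14 bp
  27–37 → 11 bp
  38–113 → 76 bp
  114–151 → 38 bp
Sorted largest to smallest: 76, 38, 14, 12, 11 bp.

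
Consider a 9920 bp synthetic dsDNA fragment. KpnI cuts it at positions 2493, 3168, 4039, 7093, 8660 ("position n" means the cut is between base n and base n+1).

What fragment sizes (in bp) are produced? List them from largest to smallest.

3054, 2493, 1567, 1260, 871, 675 bp

Linear molecule, 5 cuts → 6 fragments:
  2493 − 0 = 2493 bp
  3168 − 2493 = 675 bp
  4039 − 3168 = 871 bp
  7093 − 4039 = 3054 bp
  8660 − 7093 = 1567 bp
  9920 − 8660 = 1260 bp
Sorted largest to smallest: 3054, 2493, 1567, 1260, 871, 675 bp.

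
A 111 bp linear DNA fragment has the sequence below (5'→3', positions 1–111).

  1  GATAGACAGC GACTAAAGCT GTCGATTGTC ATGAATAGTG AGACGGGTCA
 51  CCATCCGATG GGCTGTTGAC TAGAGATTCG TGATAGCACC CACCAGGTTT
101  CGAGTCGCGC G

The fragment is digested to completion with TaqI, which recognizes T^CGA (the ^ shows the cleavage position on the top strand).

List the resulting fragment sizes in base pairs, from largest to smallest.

78, 22, 11 bp

TaqI sites (TCGA) start at positions 22, 100.
TaqI cuts after the first base of each site, so after positions 22, 100.
Linear molecule, 2 cuts → 3 fragments:
  1–22 → 22 bp
  23–100 → 78 bp
  101–111 → 11 bp
Sorted largest to smallest: 78, 22, 11 bp.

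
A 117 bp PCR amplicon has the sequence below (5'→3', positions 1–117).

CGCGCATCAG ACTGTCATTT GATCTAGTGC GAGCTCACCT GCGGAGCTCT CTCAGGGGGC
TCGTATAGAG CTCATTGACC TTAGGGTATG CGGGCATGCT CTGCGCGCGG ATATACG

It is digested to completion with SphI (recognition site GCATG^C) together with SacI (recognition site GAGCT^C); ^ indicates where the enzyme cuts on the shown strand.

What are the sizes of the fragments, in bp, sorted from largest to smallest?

35, 26, 24, 19, 13 bp

The SphI site (GCATGC) starts at position 94.
SphI cuts after base 5 of each site (before the last base), so after position 98.
SacI sites (GAGCTC) start at positions 31, 44, 68.
SacI cuts after base 5 of each site (before the last base), so after positions 35, 48, 72.
Combined cut positions: 35, 48, 72, 98.
Linear molecule, 4 cuts → 5 fragments:
  1–35 → 35 bp
  36–48 → 13 bp
  49–72 → 24 bp
  73–98 → 26 bp
  99–117 → 19 bp
Sorted largest to smallest: 35, 26, 24, 19, 13 bp.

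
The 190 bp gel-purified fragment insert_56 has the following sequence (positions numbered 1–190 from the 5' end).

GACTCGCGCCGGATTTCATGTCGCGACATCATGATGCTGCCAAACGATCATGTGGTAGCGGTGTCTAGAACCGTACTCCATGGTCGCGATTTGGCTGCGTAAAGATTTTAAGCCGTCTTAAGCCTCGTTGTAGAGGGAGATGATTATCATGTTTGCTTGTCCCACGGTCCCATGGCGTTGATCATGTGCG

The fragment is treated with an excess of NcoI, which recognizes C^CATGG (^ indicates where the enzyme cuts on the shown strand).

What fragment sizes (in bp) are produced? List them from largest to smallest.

NcoI sites (CCATGG) start at positions 78, 170.
NcoI cuts after the first base of each site, so after positions 78, 170.
Linear molecule, 2 cuts → 3 fragments:
  1–78 → 78 bp
  79–170 → 92 bp
  171–190 → 20 bp
Sorted largest to smallest: 92, 78, 20 bp.

92, 78, 20 bp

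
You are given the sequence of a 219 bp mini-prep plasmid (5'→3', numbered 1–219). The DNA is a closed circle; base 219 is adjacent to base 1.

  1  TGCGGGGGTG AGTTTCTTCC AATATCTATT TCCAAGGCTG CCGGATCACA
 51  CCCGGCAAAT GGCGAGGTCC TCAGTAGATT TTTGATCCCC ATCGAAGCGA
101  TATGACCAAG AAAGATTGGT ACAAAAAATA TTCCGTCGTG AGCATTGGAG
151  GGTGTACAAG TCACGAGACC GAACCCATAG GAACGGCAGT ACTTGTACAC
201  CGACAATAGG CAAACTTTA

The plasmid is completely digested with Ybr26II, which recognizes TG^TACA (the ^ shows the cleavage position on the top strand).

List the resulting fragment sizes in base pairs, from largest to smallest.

Ybr26II sites (TGTACA) start at positions 153, 194.
Ybr26II cuts after base 2 of each site, so after positions 154, 195.
Circular molecule, 2 cuts → 2 fragments:
  155–195 → 41 bp
  196–219 then 1–154 → 24 + 154 = 178 bp
Sorted largest to smallest: 178, 41 bp.

178, 41 bp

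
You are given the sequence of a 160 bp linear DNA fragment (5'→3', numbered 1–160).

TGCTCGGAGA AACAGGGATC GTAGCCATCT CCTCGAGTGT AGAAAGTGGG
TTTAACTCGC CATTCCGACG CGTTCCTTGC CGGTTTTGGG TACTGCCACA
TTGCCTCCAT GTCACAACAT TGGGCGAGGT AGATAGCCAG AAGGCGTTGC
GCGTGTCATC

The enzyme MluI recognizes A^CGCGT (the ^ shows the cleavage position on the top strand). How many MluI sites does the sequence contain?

1

ACGCGT occurs starting at position 68.
MluI cuts at 1 site.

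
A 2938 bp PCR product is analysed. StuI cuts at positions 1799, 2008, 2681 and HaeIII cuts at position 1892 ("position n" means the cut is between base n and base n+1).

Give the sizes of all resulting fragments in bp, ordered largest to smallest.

Combined cut positions (sorted): 1799, 1892, 2008, 2681.
Linear molecule, 4 cuts → 5 fragments:
  1799 − 0 = 1799 bp
  1892 − 1799 = 93 bp
  2008 − 1892 = 116 bp
  2681 − 2008 = 673 bp
  2938 − 2681 = 257 bp
Sorted largest to smallest: 1799, 673, 257, 116, 93 bp.

1799, 673, 257, 116, 93 bp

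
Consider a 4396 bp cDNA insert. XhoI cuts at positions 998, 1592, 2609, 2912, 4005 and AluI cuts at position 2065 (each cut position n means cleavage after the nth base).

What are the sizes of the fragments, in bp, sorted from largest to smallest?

1093, 998, 594, 544, 473, 391, 303 bp

Combined cut positions (sorted): 998, 1592, 2065, 2609, 2912, 4005.
Linear molecule, 6 cuts → 7 fragments:
  998 − 0 = 998 bp
  1592 − 998 = 594 bp
  2065 − 1592 = 473 bp
  2609 − 2065 = 544 bp
  2912 − 2609 = 303 bp
  4005 − 2912 = 1093 bp
  4396 − 4005 = 391 bp
Sorted largest to smallest: 1093, 998, 594, 544, 473, 391, 303 bp.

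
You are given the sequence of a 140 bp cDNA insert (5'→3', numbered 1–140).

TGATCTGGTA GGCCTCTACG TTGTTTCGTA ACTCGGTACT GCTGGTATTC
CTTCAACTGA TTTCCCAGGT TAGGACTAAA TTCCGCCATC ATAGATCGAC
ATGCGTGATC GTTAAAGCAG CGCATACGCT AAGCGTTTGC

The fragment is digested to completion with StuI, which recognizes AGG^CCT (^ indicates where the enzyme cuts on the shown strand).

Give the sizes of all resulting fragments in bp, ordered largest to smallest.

The StuI site (AGGCCT) starts at position 10.
StuI cuts after base 3 of each site, so after position 12.
Linear molecule, 1 cut → 2 fragments:
  1–12 → 12 bp
  13–140 → 128 bp
Sorted largest to smallest: 128, 12 bp.

128, 12 bp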